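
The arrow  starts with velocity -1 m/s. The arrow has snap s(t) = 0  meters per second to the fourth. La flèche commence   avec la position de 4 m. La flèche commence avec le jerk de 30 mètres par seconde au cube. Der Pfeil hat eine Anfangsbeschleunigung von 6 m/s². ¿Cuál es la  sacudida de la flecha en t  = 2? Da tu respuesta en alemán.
Um dies zu lösen, müssen wir 1 Integral unserer Gleichung für den Snap s(t) = 0 finden. Durch Integration von dem Snap und Verwendung der Anfangsbedingung j(0) = 30, erhalten wir j(t) = 30. Wir haben den Ruck j(t) = 30. Durch Einsetzen von t = 2: j(2) = 30.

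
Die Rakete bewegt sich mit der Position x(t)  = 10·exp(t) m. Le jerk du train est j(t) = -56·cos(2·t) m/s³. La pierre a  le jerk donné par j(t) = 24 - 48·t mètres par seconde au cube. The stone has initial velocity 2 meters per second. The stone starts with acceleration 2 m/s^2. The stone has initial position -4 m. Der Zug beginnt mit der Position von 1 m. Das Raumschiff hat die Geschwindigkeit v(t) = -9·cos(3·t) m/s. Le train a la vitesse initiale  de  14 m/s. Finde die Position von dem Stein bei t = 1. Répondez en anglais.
To find the answer, we compute 3 integrals of j(t) = 24 - 48·t. Integrating jerk and using the initial condition a(0) = 2, we get a(t) = -24·t^2 + 24·t + 2. Finding the antiderivative of a(t) and using v(0) = 2: v(t) = -8·t^3 + 12·t^2 + 2·t + 2. The integral of velocity is position. Using x(0) = -4, we get x(t) = -2·t^4 + 4·t^3 + t^2 + 2·t - 4. We have position x(t) = -2·t^4 + 4·t^3 + t^2 + 2·t - 4. Substituting t = 1: x(1) = 1.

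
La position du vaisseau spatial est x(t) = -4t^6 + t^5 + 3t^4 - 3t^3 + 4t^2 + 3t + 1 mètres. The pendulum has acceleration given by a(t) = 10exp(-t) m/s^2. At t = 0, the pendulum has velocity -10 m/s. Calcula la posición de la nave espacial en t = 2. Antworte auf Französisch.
En utilisant x(t) = -4·t^6 + t^5 + 3·t^4 - 3·t^3 + 4·t^2 + 3·t + 1 et en substituant t = 2, nous trouvons x = -177.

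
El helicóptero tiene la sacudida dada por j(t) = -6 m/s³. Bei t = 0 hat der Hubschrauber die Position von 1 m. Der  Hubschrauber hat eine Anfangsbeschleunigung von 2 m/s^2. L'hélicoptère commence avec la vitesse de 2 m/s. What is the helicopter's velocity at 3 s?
To find the answer, we compute 2 integrals of j(t) = -6. Integrating jerk and using the initial condition a(0) = 2, we get a(t) = 2 - 6·t. The antiderivative of acceleration is velocity. Using v(0) = 2, we get v(t) = -3·t^2 + 2·t + 2. We have velocity v(t) = -3·t^2 + 2·t + 2. Substituting t = 3: v(3) = -19.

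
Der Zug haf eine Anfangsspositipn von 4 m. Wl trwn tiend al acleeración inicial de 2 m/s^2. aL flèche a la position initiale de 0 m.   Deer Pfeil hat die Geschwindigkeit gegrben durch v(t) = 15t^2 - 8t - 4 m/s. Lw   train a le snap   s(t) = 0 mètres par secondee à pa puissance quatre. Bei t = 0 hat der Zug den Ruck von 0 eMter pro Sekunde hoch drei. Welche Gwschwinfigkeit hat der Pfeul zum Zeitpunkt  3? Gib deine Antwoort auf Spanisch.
De la ecuación de la velocidad v(t) = 15·t^2 - 8·t - 4, sustituimos t = 3 para obtener v = 107.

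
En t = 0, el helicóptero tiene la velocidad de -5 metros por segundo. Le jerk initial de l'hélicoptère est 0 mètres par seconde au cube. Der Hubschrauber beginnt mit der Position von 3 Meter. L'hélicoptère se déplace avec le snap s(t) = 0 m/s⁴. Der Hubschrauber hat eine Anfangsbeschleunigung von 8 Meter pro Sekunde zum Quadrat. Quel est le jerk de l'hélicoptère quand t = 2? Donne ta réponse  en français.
Pour résoudre ceci, nous devons prendre 1 intégrale de notre équation du snap s(t) = 0. En intégrant le snap et en utilisant la condition initiale j(0) = 0, nous obtenons j(t) = 0. Nous avons le jerk j(t) = 0. En substituant t = 2: j(2) = 0.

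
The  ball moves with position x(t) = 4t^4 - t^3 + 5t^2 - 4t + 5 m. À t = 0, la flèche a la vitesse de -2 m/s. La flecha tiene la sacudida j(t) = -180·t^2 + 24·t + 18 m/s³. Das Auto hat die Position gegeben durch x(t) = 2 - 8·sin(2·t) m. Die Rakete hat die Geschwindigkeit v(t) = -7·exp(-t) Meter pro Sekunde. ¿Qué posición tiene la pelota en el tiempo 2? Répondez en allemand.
Wir haben die Position x(t) = 4·t^4 - t^3 + 5·t^2 - 4·t + 5. Durch Einsetzen von t = 2: x(2) = 73.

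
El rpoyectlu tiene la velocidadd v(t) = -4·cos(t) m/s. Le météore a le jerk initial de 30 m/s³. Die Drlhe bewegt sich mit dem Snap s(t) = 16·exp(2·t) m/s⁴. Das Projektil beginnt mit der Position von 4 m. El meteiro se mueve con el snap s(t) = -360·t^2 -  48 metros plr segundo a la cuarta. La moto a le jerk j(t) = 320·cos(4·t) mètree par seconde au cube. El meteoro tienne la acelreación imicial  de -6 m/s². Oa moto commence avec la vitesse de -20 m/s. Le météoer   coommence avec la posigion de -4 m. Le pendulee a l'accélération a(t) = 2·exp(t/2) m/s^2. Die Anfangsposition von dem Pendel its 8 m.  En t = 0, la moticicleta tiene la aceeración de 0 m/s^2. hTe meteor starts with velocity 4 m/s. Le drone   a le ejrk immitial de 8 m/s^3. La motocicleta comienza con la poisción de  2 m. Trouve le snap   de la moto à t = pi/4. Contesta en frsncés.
Nous devons dériver notre équation du jerk j(t) = 320·cos(4·t) 1 fois. La dérivée du jerk donne le snap: s(t) = -1280·sin(4·t). En utilisant s(t) = -1280·sin(4·t) et en substituant t = pi/4, nous trouvons s = 0.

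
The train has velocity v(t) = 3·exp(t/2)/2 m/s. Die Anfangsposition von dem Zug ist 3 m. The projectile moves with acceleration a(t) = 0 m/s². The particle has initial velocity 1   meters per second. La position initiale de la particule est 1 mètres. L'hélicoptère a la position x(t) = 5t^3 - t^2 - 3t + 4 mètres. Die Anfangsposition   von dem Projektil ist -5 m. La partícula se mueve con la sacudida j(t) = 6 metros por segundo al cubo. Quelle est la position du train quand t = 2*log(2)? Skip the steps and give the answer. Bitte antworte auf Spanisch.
x(2*log(2)) = 6.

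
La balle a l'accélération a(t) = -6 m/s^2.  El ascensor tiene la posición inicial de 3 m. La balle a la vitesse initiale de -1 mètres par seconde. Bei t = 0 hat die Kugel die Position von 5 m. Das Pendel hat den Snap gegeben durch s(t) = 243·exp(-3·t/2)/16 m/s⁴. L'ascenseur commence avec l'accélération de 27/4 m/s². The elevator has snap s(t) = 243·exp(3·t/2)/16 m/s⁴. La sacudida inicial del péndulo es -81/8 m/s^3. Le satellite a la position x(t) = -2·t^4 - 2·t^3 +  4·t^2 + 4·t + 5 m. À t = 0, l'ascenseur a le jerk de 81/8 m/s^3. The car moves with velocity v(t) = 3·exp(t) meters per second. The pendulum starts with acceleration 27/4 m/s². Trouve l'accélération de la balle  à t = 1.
Nous avons l'accélération a(t) = -6. En substituant t = 1: a(1) = -6.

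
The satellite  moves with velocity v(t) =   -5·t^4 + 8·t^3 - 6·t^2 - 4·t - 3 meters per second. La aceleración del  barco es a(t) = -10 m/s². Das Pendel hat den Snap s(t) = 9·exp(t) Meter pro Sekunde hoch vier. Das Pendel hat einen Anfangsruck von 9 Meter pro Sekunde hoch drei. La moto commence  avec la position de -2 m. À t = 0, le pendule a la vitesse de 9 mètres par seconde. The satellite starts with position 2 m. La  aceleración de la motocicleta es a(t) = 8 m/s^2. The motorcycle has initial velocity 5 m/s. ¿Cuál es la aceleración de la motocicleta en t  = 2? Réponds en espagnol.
Usando a(t) = 8 y sustituyendo t = 2, encontramos a = 8.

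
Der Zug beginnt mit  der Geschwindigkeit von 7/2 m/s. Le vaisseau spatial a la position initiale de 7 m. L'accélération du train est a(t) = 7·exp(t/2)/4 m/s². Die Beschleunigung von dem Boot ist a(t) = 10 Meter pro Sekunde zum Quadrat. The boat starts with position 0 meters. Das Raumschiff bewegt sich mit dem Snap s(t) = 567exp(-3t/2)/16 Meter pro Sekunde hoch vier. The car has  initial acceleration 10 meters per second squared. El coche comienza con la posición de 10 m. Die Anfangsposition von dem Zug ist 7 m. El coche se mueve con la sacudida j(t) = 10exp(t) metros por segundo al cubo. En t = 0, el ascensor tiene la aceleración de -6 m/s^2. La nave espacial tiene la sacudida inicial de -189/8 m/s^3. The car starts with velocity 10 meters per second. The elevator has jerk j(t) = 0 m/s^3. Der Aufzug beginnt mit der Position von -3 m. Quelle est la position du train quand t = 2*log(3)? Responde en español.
Necesitamos integrar nuestra ecuación de la aceleración a(t) = 7·exp(t/2)/4 2 veces. Integrando la aceleración y usando la condición inicial v(0) = 7/2, obtenemos v(t) = 7·exp(t/2)/2. Integrando la velocidad y usando la condición inicial x(0) = 7, obtenemos x(t) = 7·exp(t/2). De la ecuación de la posición x(t) = 7·exp(t/2), sustituimos t = 2*log(3) para obtener x = 21.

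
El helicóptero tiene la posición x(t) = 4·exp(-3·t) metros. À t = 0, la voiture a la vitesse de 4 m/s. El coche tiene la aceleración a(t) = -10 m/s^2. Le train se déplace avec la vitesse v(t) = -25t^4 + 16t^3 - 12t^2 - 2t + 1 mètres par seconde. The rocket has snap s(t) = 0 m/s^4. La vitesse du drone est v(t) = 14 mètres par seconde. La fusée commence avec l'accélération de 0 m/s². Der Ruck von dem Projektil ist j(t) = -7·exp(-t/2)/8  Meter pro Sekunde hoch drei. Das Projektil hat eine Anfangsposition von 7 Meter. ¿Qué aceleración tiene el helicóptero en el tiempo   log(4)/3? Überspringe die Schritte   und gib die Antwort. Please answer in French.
a(log(4)/3) = 9.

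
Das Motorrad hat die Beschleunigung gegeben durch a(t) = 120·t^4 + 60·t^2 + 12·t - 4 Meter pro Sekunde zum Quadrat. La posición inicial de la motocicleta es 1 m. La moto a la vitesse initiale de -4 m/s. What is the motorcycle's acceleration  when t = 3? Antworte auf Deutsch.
Aus der Gleichung für die Beschleunigung a(t) = 120·t^4 + 60·t^2 + 12·t - 4, setzen wir t = 3 ein und erhalten a = 10292.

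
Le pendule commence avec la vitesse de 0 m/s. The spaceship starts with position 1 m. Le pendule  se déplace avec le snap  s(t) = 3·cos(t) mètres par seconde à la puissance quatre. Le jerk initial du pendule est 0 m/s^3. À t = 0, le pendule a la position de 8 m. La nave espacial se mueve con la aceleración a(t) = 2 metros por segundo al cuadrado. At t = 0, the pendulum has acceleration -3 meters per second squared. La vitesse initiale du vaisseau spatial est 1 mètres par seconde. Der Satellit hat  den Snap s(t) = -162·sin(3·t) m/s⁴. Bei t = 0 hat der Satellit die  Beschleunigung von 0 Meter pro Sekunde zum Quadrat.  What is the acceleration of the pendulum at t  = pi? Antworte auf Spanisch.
Debemos encontrar la integral de nuestra ecuación del snap s(t) = 3·cos(t) 2 veces. Tomando ∫s(t)dt y aplicando j(0) = 0, encontramos j(t) = 3·sin(t). La antiderivada de la sacudida es la aceleración. Usando a(0) = -3, obtenemos a(t) = -3·cos(t). Tenemos la aceleración a(t) = -3·cos(t). Sustituyendo t = pi: a(pi) = 3.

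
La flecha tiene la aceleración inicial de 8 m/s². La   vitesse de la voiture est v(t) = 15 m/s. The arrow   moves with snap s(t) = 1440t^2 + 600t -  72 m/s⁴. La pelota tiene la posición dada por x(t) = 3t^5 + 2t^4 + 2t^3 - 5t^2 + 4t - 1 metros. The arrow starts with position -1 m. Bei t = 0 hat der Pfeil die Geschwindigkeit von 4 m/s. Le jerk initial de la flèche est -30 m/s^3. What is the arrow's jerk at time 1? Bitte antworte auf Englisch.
To find the answer, we compute 1 integral of s(t) = 1440·t^2 + 600·t - 72. The antiderivative of snap, with j(0) = -30, gives jerk: j(t) = 480·t^3 + 300·t^2 - 72·t - 30. From the given jerk equation j(t) = 480·t^3 + 300·t^2 - 72·t - 30, we substitute t = 1 to get j = 678.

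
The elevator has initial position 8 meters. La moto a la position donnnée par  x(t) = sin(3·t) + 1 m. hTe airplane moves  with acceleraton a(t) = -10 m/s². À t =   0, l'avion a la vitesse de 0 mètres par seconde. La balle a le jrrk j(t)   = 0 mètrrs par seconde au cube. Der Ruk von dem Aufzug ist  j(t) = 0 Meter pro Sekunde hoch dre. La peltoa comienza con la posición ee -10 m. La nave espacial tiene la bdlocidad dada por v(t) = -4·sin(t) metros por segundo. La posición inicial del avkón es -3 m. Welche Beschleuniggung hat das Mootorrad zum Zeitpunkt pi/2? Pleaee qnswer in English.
We must differentiate our position equation x(t) = sin(3·t) + 1 2 times. Taking d/dt of x(t), we find v(t) = 3·cos(3·t). The derivative of velocity gives acceleration: a(t) = -9·sin(3·t). Using a(t) = -9·sin(3·t) and substituting t = pi/2, we find a = 9.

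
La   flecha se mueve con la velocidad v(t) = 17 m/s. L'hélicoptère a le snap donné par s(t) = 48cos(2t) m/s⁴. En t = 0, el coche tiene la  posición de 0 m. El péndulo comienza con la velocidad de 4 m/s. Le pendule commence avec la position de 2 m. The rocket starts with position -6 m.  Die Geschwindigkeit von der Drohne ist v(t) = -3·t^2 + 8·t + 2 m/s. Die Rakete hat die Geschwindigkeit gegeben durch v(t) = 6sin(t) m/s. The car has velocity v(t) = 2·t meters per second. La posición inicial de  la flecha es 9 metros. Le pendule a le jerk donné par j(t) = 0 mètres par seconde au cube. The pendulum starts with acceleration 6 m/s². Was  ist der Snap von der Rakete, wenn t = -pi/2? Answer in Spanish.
Partiendo de la velocidad v(t) = 6·sin(t), tomamos 3 derivadas. La derivada de la velocidad da la aceleración: a(t) = 6·cos(t). Derivando la aceleración, obtenemos la sacudida: j(t) = -6·sin(t). Tomando d/dt de j(t), encontramos s(t) = -6·cos(t). Usando s(t) = -6·cos(t) y sustituyendo t = -pi/2, encontramos s = 0.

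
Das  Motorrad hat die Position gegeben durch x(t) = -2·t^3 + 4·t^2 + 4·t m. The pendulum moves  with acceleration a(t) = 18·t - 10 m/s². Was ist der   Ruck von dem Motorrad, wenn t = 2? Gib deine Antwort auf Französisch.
Pour résoudre ceci, nous devons prendre 3 dérivées de notre équation de la position x(t) = -2·t^3 + 4·t^2 + 4·t. En prenant d/dt de x(t), nous trouvons v(t) = -6·t^2 + 8·t + 4. En dérivant la vitesse, nous obtenons l'accélération: a(t) = 8 - 12·t. En prenant d/dt de a(t), nous trouvons j(t) = -12. En utilisant j(t) = -12 et en substituant t = 2, nous trouvons j = -12.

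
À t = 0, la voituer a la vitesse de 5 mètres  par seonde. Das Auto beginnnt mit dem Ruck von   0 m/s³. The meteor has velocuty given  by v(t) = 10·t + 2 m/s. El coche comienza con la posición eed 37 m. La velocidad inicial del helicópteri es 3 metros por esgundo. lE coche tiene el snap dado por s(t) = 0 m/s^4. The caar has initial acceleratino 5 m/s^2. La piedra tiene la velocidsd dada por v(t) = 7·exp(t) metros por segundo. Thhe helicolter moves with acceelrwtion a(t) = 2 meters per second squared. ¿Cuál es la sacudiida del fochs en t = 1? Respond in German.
Um dies zu lösen, müssen wir 1 Stammfunktion unserer Gleichung für den Snap s(t) = 0 finden. Die Stammfunktion von dem Snap ist der Ruck. Mit j(0) = 0 erhalten wir j(t) = 0. Mit j(t) = 0 und Einsetzen von t = 1, finden wir j = 0.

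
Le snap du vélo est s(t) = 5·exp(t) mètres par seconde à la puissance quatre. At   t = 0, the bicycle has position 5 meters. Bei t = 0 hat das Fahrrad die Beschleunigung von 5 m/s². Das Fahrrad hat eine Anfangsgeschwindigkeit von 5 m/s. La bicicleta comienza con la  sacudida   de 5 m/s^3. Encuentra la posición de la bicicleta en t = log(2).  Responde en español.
Para resolver esto, necesitamos tomar 4 antiderivadas de nuestra ecuación del snap s(t) = 5·exp(t). La integral del snap es la sacudida. Usando j(0) = 5, obtenemos j(t) = 5·exp(t). La integral de la sacudida es la aceleración. Usando a(0) = 5, obtenemos a(t) = 5·exp(t). La integral de la aceleración, con v(0) = 5, da la velocidad: v(t) = 5·exp(t). Tomando ∫v(t)dt y aplicando x(0) = 5, encontramos x(t) = 5·exp(t). Usando x(t) = 5·exp(t) y sustituyendo t = log(2), encontramos x = 10.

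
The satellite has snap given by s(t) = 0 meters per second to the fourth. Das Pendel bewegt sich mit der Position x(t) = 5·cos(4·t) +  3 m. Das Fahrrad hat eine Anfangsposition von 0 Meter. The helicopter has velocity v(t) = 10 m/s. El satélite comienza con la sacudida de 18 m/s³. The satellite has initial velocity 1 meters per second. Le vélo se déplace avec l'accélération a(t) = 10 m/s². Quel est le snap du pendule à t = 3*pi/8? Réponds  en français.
En partant de la position x(t) = 5·cos(4·t) + 3, nous prenons 4 dérivées. En dérivant la position, nous obtenons la vitesse: v(t) = -20·sin(4·t). En dérivant la vitesse, nous obtenons l'accélération: a(t) = -80·cos(4·t). En prenant d/dt de a(t), nous trouvons j(t) = 320·sin(4·t). En prenant d/dt de j(t), nous trouvons s(t) = 1280·cos(4·t). De l'équation du snap s(t) = 1280·cos(4·t), nous substituons t = 3*pi/8 pour obtenir s = 0.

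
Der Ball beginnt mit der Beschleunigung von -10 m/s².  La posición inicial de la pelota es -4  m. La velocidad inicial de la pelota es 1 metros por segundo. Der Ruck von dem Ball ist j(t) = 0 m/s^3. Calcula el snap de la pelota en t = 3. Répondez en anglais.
To solve this, we need to take 1 derivative of our jerk equation j(t) = 0. Taking d/dt of j(t), we find s(t) = 0. Using s(t) = 0 and substituting t = 3, we find s = 0.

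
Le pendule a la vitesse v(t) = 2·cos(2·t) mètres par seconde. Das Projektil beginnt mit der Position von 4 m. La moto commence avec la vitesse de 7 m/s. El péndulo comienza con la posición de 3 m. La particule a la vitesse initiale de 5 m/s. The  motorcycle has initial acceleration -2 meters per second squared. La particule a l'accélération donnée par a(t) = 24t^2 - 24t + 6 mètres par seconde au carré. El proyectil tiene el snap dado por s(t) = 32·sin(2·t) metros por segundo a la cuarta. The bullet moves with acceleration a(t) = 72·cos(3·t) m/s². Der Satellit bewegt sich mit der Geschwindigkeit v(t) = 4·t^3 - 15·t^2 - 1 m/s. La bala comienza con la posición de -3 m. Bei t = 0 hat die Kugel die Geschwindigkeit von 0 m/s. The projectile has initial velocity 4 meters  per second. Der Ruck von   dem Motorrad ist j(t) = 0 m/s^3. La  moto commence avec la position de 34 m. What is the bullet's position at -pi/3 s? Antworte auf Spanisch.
Debemos encontrar la integral de nuestra ecuación de la aceleración a(t) = 72·cos(3·t) 2 veces. La integral de la aceleración es la velocidad. Usando v(0) = 0, obtenemos v(t) = 24·sin(3·t). Tomando ∫v(t)dt y aplicando x(0) = -3, encontramos x(t) = 5 - 8·cos(3·t). Usando x(t) = 5 - 8·cos(3·t) y sustituyendo t = -pi/3, encontramos x = 13.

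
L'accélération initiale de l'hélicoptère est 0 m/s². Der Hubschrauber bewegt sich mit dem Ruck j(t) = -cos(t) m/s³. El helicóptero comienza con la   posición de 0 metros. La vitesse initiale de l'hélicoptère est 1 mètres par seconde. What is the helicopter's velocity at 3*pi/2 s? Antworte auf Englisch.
Starting from jerk j(t) = -cos(t), we take 2 integrals. Finding the antiderivative of j(t) and using a(0) = 0: a(t) = -sin(t). Finding the integral of a(t) and using v(0) = 1: v(t) = cos(t). Using v(t) = cos(t) and substituting t = 3*pi/2, we find v = 0.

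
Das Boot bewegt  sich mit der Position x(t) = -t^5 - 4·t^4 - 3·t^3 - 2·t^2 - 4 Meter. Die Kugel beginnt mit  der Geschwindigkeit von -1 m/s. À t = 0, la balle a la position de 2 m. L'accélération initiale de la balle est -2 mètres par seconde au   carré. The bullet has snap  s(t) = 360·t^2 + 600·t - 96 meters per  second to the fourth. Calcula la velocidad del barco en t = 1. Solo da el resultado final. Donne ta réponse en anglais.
The answer is -34.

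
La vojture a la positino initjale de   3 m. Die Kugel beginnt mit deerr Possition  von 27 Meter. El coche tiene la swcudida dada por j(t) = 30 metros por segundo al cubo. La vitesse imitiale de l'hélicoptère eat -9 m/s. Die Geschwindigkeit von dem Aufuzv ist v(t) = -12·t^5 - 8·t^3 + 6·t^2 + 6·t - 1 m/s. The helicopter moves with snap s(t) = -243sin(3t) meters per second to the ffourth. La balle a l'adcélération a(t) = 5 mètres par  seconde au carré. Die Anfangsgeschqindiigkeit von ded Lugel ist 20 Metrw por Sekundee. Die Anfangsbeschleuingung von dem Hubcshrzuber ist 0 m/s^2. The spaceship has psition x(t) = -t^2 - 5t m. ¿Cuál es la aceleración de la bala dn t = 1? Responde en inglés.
We have acceleration a(t) = 5. Substituting t = 1: a(1) = 5.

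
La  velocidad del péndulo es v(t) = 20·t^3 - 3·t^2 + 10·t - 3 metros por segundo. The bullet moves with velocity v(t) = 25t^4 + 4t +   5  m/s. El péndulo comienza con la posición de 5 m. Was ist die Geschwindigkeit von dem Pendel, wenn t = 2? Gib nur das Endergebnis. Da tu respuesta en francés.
v(2) = 165.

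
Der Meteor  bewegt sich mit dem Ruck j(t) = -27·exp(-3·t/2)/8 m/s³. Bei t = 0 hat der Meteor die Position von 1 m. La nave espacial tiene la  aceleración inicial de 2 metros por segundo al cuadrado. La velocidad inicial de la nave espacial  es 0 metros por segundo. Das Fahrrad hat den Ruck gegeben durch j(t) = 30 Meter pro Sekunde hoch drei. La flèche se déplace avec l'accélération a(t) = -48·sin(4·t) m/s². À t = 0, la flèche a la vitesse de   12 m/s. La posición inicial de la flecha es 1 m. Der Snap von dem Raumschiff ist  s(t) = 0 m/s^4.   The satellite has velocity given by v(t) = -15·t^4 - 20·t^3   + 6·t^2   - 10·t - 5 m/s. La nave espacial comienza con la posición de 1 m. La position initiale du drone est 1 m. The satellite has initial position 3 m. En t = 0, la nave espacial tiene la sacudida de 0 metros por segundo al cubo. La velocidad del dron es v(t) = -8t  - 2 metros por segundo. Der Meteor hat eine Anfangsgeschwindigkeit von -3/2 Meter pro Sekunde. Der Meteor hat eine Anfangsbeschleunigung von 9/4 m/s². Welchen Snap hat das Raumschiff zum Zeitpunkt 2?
Wir haben den Snap s(t) = 0. Durch Einsetzen von t = 2: s(2) = 0.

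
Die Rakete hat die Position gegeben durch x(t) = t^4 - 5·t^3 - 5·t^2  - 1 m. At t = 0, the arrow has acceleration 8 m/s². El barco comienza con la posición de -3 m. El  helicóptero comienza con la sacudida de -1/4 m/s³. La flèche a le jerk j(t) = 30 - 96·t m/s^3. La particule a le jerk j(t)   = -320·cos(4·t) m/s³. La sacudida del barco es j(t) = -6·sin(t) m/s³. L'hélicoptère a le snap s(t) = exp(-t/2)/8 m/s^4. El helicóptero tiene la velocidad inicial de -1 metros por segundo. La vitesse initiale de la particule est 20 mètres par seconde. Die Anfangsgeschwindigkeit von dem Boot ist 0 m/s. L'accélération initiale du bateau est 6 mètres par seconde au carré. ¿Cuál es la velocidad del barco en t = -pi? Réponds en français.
En partant du jerk j(t) = -6·sin(t), nous prenons 2 intégrales. La primitive du jerk est l'accélération. En utilisant a(0) = 6, nous obtenons a(t) = 6·cos(t). En intégrant l'accélération et en utilisant la condition initiale v(0) = 0, nous obtenons v(t) = 6·sin(t). En utilisant v(t) = 6·sin(t) et en substituant t = -pi, nous trouvons v = 0.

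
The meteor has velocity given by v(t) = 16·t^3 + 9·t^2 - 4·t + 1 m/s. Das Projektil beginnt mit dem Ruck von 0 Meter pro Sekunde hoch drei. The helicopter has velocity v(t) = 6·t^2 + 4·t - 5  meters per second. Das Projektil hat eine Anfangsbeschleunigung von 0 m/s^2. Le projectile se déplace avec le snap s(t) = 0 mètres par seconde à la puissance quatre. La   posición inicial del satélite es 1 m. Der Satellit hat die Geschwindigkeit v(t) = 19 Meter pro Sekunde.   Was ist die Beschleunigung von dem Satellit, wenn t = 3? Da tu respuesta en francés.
Nous devons dériver notre équation de la vitesse v(t) = 19 1 fois. La dérivée de la vitesse donne l'accélération: a(t) = 0. De l'équation de l'accélération a(t) = 0, nous substituons t = 3 pour obtenir a = 0.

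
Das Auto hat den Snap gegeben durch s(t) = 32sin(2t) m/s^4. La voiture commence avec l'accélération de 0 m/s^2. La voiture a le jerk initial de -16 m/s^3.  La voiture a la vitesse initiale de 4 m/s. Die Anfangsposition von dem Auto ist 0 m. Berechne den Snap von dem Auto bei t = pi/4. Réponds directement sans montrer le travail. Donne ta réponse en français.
s(pi/4) = 32.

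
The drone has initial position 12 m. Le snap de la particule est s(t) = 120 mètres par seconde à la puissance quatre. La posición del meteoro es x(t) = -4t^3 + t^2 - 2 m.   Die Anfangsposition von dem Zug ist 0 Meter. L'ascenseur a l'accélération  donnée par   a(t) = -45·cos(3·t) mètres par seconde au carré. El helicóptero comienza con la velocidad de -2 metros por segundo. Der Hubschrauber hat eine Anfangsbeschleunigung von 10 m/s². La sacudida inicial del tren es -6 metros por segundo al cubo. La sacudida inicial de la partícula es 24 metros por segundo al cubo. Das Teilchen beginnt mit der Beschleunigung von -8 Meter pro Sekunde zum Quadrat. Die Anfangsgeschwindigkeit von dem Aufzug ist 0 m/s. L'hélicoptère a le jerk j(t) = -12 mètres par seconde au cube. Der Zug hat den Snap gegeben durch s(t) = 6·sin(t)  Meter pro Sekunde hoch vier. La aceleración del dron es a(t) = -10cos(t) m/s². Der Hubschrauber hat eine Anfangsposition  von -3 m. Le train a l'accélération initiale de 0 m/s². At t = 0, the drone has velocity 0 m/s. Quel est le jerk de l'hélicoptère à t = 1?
De l'équation du jerk j(t) = -12, nous substituons t = 1 pour obtenir j = -12.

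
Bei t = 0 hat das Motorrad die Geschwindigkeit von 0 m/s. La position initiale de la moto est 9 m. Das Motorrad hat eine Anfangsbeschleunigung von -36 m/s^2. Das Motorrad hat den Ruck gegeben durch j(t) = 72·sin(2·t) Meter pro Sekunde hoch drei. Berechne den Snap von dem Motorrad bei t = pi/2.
Wir müssen unsere Gleichung für den Ruck j(t) = 72·sin(2·t) 1-mal ableiten. Mit d/dt von j(t) finden wir s(t) = 144·cos(2·t). Wir haben den Snap s(t) = 144·cos(2·t). Durch Einsetzen von t = pi/2: s(pi/2) = -144.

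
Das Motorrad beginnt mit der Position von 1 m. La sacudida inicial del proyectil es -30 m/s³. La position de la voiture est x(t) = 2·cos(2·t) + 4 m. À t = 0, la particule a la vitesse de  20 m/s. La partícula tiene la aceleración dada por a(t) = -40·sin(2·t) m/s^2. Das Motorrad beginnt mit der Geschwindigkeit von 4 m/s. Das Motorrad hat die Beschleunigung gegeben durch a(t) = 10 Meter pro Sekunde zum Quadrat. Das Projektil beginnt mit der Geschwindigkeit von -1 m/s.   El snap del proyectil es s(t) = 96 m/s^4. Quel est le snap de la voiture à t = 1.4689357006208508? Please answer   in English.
To solve this, we need to take 4 derivatives of our position equation x(t) = 2·cos(2·t) + 4. Taking d/dt of x(t), we find v(t) = -4·sin(2·t). The derivative of velocity gives acceleration: a(t) = -8·cos(2·t). Differentiating acceleration, we get jerk: j(t) = 16·sin(2·t). Taking d/dt of j(t), we find s(t) = 32·cos(2·t). Using s(t) = 32·cos(2·t) and substituting t = 1.4689357006208508, we find s = -31.3382558399462.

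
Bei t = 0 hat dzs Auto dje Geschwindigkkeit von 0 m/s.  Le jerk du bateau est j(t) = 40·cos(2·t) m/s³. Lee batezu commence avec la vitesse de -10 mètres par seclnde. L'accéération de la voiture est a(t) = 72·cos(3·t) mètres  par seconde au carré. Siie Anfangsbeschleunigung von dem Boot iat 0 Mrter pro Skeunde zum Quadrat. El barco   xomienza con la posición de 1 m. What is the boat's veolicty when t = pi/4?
Starting from jerk j(t) = 40·cos(2·t), we take 2 antiderivatives. The antiderivative of jerk is acceleration. Using a(0) = 0, we get a(t) = 20·sin(2·t). Finding the integral of a(t) and using v(0) = -10: v(t) = -10·cos(2·t). From the given velocity equation v(t) = -10·cos(2·t), we substitute t = pi/4 to get v = 0.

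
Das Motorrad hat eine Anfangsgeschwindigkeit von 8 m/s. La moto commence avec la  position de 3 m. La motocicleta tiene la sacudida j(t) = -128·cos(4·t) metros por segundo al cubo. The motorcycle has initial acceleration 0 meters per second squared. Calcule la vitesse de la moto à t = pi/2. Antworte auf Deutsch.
Wir müssen die Stammfunktion unserer Gleichung für den Ruck j(t) = -128·cos(4·t) 2-mal finden. Die Stammfunktion von dem Ruck, mit a(0) = 0, ergibt die Beschleunigung: a(t) = -32·sin(4·t). Das Integral von der Beschleunigung ist die Geschwindigkeit. Mit v(0) = 8 erhalten wir v(t) = 8·cos(4·t). Aus der Gleichung für die Geschwindigkeit v(t) = 8·cos(4·t), setzen wir t = pi/2 ein und erhalten v = 8.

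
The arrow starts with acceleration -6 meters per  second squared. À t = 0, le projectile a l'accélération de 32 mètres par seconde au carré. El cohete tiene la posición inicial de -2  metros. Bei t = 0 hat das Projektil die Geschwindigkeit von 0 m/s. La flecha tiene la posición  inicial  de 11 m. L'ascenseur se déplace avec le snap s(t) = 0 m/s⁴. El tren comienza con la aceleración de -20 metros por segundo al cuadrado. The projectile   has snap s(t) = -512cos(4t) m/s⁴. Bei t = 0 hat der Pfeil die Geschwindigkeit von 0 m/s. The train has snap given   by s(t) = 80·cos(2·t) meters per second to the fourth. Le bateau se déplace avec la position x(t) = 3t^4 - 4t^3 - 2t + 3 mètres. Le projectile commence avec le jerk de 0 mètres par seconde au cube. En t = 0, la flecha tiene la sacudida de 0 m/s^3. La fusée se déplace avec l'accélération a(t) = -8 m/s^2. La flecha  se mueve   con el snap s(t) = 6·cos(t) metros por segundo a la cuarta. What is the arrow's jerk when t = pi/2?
To solve this, we need to take 1 integral of our snap equation s(t) = 6·cos(t). Taking ∫s(t)dt and applying j(0) = 0, we find j(t) = 6·sin(t). Using j(t) = 6·sin(t) and substituting t = pi/2, we find j = 6.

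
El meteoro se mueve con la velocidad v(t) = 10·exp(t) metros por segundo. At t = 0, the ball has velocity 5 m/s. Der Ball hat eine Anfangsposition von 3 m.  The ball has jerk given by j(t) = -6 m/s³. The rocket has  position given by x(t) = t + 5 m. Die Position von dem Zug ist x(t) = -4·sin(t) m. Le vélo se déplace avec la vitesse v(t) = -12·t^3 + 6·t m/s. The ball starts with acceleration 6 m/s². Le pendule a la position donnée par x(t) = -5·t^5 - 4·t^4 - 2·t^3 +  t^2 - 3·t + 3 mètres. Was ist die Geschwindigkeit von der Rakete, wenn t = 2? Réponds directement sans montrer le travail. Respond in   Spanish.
La velocidad en t = 2 es v = 1.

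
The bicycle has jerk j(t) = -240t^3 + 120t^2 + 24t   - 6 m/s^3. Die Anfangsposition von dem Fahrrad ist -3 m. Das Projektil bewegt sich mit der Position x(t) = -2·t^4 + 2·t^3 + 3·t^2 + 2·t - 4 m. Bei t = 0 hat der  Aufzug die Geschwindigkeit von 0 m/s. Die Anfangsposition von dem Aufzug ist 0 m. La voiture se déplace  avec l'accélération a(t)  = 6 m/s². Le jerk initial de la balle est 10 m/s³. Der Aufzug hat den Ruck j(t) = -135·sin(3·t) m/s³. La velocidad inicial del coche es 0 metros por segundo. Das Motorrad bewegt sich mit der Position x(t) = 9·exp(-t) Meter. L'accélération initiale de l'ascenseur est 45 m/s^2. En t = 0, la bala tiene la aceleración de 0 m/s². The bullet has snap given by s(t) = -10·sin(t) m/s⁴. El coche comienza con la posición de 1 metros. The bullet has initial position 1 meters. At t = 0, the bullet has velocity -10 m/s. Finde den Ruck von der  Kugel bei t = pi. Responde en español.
Necesitamos integrar nuestra ecuación del snap s(t) = -10·sin(t) 1 vez. Integrando el snap y usando la condición inicial j(0) = 10, obtenemos j(t) = 10·cos(t). Tenemos la sacudida j(t) = 10·cos(t). Sustituyendo t = pi: j(pi) = -10.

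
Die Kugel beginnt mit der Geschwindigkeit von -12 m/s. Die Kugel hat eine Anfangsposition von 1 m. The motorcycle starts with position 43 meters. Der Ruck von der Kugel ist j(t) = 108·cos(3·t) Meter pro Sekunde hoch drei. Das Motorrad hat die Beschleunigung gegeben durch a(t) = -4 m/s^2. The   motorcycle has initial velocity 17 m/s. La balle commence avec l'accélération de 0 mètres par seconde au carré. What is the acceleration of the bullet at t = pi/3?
Starting from jerk j(t) = 108·cos(3·t), we take 1 integral. Integrating jerk and using the initial condition a(0) = 0, we get a(t) = 36·sin(3·t). Using a(t) = 36·sin(3·t) and substituting t = pi/3, we find a = 0.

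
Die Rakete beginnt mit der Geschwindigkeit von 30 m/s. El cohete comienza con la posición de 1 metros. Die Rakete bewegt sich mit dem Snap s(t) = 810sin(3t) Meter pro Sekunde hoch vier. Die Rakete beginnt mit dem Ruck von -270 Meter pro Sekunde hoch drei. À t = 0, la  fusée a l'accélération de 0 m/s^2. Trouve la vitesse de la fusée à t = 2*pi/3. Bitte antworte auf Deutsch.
Wir müssen die Stammfunktion unserer Gleichung für den Snap s(t) = 810·sin(3·t) 3-mal finden. Mit ∫s(t)dt und Anwendung von j(0) = -270, finden wir j(t) = -270·cos(3·t). Das Integral von dem Ruck, mit a(0) = 0, ergibt die Beschleunigung: a(t) = -90·sin(3·t). Die Stammfunktion von der Beschleunigung, mit v(0) = 30, ergibt die Geschwindigkeit: v(t) = 30·cos(3·t). Mit v(t) = 30·cos(3·t) und Einsetzen von t = 2*pi/3, finden wir v = 30.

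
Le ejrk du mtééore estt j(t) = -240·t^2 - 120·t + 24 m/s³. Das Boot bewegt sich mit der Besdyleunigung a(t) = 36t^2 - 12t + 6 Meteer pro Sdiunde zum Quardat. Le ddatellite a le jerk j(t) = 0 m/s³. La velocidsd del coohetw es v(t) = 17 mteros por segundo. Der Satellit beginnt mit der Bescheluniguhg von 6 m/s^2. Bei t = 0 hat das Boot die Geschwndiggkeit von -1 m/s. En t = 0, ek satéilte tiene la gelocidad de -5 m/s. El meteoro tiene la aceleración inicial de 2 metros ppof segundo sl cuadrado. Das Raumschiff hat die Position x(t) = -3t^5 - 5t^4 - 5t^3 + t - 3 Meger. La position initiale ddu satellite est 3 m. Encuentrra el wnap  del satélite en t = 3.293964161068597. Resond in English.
Starting from jerk j(t) = 0, we take 1 derivative. Differentiating jerk, we get snap: s(t) = 0. From the given snap equation s(t) = 0, we substitute t = 3.293964161068597 to get s = 0.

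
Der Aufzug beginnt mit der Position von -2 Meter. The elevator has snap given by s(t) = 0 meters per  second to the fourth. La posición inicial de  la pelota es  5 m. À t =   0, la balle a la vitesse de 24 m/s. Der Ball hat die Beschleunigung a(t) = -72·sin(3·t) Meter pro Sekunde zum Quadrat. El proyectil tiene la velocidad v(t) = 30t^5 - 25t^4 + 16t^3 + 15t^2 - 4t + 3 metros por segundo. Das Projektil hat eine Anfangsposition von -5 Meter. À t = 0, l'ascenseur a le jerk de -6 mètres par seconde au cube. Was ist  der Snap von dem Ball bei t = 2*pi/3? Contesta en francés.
En partant de l'accélération a(t) = -72·sin(3·t), nous prenons 2 dérivées. En dérivant l'accélération, nous obtenons le jerk: j(t) = -216·cos(3·t). En dérivant le jerk, nous obtenons le snap: s(t) = 648·sin(3·t). De l'équation du snap s(t) = 648·sin(3·t), nous substituons t = 2*pi/3 pour obtenir s = 0.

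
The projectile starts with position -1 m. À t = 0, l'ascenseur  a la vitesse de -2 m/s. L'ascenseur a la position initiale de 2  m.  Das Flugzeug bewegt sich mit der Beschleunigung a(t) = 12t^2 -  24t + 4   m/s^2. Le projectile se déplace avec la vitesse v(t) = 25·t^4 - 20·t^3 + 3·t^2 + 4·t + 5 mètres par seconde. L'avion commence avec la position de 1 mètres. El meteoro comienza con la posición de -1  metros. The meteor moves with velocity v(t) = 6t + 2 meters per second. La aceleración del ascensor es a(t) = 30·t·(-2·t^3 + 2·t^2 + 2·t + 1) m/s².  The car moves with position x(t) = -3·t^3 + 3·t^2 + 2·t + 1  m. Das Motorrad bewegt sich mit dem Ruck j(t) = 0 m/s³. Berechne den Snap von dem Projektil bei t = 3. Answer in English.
Starting from velocity v(t) = 25·t^4 - 20·t^3 + 3·t^2 + 4·t + 5, we take 3 derivatives. Differentiating velocity, we get acceleration: a(t) = 100·t^3 - 60·t^2 + 6·t + 4. Differentiating acceleration, we get jerk: j(t) = 300·t^2 - 120·t + 6. Differentiating jerk, we get snap: s(t) = 600·t - 120. From the given snap equation s(t) = 600·t - 120, we substitute t = 3 to get s = 1680.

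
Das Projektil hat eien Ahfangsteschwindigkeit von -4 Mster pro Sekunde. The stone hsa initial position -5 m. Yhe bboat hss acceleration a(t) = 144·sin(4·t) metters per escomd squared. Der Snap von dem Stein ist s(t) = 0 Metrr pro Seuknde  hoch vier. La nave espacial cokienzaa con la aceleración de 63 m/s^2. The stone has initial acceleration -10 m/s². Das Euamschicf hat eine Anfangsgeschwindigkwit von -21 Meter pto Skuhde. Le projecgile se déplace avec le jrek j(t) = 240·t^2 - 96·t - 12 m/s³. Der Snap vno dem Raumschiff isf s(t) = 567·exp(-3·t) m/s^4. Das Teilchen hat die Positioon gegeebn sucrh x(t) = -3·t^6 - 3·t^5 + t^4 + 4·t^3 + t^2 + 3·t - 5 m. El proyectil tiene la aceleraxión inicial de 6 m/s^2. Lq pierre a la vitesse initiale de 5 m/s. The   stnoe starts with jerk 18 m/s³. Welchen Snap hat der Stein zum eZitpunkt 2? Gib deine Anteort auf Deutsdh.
Mit s(t) = 0 und Einsetzen von t = 2, finden wir s = 0.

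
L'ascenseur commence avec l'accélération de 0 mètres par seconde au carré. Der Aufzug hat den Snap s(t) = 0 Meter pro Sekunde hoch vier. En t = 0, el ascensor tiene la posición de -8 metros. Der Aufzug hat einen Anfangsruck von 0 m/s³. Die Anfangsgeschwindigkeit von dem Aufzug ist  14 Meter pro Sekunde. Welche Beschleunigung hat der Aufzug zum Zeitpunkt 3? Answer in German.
Ausgehend von dem Snap s(t) = 0, nehmen wir 2 Integrale. Mit ∫s(t)dt und Anwendung von j(0) = 0, finden wir j(t) = 0. Mit ∫j(t)dt und Anwendung von a(0) = 0, finden wir a(t) = 0. Aus der Gleichung für die Beschleunigung a(t) = 0, setzen wir t = 3 ein und erhalten a = 0.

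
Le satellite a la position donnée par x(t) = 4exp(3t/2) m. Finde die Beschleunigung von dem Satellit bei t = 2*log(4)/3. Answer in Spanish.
Partiendo de la posición x(t) = 4·exp(3·t/2), tomamos 2 derivadas. La derivada de la posición da la velocidad: v(t) = 6·exp(3·t/2). La derivada de la velocidad da la aceleración: a(t) = 9·exp(3·t/2). Tenemos la aceleración a(t) = 9·exp(3·t/2). Sustituyendo t = 2*log(4)/3: a(2*log(4)/3) = 36.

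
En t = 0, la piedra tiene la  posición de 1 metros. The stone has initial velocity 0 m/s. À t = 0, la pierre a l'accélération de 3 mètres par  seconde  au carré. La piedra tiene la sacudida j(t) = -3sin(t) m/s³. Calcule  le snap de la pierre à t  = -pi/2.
Nous devons dériver notre équation du jerk j(t) = -3·sin(t) 1 fois. La dérivée du jerk donne le snap: s(t) = -3·cos(t). En utilisant s(t) = -3·cos(t) et en substituant t = -pi/2, nous trouvons s = 0.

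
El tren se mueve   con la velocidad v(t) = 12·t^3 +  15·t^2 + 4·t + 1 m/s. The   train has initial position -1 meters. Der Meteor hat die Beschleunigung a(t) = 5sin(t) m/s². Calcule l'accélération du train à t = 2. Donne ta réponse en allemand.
Ausgehend von der Geschwindigkeit v(t) = 12·t^3 + 15·t^2 + 4·t + 1, nehmen wir 1 Ableitung. Die Ableitung von der Geschwindigkeit ergibt die Beschleunigung: a(t) = 36·t^2 + 30·t + 4. Aus der Gleichung für die Beschleunigung a(t) = 36·t^2 + 30·t + 4, setzen wir t = 2 ein und erhalten a = 208.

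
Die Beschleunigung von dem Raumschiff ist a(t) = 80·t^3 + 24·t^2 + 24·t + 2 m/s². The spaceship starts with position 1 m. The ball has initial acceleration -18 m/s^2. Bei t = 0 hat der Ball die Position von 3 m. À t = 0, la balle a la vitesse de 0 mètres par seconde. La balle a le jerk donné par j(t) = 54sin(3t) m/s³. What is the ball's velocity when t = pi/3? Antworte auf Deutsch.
Um dies zu lösen, müssen wir 2 Integrale unserer Gleichung für den Ruck j(t) = 54·sin(3·t) finden. Durch Integration von dem Ruck und Verwendung der Anfangsbedingung a(0) = -18, erhalten wir a(t) = -18·cos(3·t). Durch Integration von der Beschleunigung und Verwendung der Anfangsbedingung v(0) = 0, erhalten wir v(t) = -6·sin(3·t). Aus der Gleichung für die Geschwindigkeit v(t) = -6·sin(3·t), setzen wir t = pi/3 ein und erhalten v = 0.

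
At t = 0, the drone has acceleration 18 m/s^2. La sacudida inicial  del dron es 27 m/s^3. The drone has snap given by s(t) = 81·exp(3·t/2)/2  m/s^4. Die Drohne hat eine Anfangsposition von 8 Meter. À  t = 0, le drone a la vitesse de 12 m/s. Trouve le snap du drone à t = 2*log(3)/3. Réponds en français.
Nous avons le snap s(t) = 81·exp(3·t/2)/2. En substituant t = 2*log(3)/3: s(2*log(3)/3) = 243/2.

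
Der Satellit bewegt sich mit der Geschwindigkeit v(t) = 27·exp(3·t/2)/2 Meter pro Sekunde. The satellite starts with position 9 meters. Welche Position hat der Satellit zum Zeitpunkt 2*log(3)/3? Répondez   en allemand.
Wir müssen die Stammfunktion unserer Gleichung für die Geschwindigkeit v(t) = 27·exp(3·t/2)/2 1-mal finden. Das Integral von der Geschwindigkeit ist die Position. Mit x(0) = 9 erhalten wir x(t) = 9·exp(3·t/2). Aus der Gleichung für die Position x(t) = 9·exp(3·t/2), setzen wir t = 2*log(3)/3 ein und erhalten x = 27.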